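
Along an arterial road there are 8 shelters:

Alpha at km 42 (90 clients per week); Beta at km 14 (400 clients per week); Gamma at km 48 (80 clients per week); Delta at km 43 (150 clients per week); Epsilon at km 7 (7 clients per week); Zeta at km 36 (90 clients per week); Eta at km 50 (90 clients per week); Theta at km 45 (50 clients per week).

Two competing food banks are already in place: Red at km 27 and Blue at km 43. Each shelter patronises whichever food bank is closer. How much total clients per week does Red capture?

407

The indifferent point is the midpoint (27+43)/2 = 35; shelters left of it (closer to Red at 27) go to Red, those right go to Blue.
  Epsilon at 7 (w=7) → Red
  Beta at 14 (w=400) → Red
  Zeta at 36 (w=90) → Blue
  Alpha at 42 (w=90) → Blue
  Delta at 43 (w=150) → Blue
  Theta at 45 (w=50) → Blue
  Gamma at 48 (w=80) → Blue
  Eta at 50 (w=90) → Blue
Red captures 407; Blue captures 550.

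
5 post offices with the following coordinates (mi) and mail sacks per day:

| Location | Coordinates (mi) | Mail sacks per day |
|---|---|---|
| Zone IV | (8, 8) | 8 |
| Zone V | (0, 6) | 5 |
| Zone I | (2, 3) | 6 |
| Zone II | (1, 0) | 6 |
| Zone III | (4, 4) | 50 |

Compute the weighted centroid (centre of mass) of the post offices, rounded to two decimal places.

(3.76, 4.16)

The minimiser of Σwᵢ‖p−pᵢ‖² is the weighted centroid p* = (Σwᵢpᵢ)/(Σwᵢ).
Σwᵢ = 75.
Σwᵢxᵢ = 8·8 + 5·0 + 6·2 + 6·1 + 50·4 = 282.
Σwᵢyᵢ = 8·8 + 5·6 + 6·3 + 6·0 + 50·4 = 312.
x* = 282/75 = 3.76, y* = 312/75 = 4.16.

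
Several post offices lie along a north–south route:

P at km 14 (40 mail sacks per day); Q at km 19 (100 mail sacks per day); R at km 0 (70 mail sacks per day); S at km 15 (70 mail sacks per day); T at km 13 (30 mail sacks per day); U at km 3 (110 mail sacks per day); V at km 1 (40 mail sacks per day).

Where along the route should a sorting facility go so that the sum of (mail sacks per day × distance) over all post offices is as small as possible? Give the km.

For a sum of weighted absolute distances on a line, the optimum is the weighted median (not the mean). Total weight W = 460; half-weight = 230.
Sort by position and accumulate weight:
  km 0 (R, w=70) → cum 70
  km 1 (V, w=40) → cum 110
  km 3 (U, w=110) → cum 220
  km 13 (T, w=30) → cum 250  ≥ 230 → median here
  km 14 (P, w=40) → cum 290
  km 15 (S, w=70) → cum 360
  km 19 (Q, w=100) → cum 460
Optimal location: km 13.

x = 13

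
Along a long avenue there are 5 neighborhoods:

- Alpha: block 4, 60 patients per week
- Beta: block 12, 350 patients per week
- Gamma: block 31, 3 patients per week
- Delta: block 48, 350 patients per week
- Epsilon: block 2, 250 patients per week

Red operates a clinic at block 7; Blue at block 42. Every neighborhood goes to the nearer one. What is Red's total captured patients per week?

660

The indifferent point is the midpoint (7+42)/2 = 24.5; neighborhoods left of it (closer to Red at 7) go to Red, those right go to Blue.
  Epsilon at 2 (w=250) → Red
  Alpha at 4 (w=60) → Red
  Beta at 12 (w=350) → Red
  Gamma at 31 (w=3) → Blue
  Delta at 48 (w=350) → Blue
Red captures 660; Blue captures 353.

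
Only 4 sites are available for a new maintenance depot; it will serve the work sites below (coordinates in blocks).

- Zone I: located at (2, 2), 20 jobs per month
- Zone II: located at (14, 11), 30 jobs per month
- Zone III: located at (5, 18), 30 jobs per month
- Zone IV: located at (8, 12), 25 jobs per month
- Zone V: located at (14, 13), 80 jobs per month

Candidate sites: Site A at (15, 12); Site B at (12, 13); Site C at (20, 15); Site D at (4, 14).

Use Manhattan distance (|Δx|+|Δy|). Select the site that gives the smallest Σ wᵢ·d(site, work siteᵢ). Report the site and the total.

Site B, total 1185 blocks

Total weighted distance at each candidate:
  Site A (15, 12): total = 1335
  Site B (12, 13): total = 1185
  Site C (20, 15): total = 2475
  Site D (4, 14): total = 1850
Minimum is at Site B with total 1185 blocks.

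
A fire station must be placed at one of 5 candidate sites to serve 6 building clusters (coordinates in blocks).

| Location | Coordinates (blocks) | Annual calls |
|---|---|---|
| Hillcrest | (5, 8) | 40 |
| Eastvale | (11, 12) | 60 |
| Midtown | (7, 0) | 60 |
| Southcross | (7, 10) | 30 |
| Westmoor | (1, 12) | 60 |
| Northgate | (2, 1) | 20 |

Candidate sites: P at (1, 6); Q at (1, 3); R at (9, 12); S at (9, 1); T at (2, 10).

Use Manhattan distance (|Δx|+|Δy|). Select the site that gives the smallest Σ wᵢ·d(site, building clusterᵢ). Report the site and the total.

R, total 2240 blocks

Total weighted distance at each candidate:
  P (1, 6): total = 2700
  Q (1, 3): total = 3030
  R (9, 12): total = 2240
  S (9, 1): total = 3010
  T (2, 10): total = 2270
Minimum is at R with total 2240 blocks.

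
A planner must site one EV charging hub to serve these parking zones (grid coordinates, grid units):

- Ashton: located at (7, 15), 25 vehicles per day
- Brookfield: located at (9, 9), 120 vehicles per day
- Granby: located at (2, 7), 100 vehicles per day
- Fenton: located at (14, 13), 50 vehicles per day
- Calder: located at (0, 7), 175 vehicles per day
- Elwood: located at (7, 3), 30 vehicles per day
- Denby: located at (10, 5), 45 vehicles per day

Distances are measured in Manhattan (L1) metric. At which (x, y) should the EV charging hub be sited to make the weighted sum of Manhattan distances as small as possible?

Manhattan distance separates: Σwᵢ(|x−xᵢ|+|y−yᵢ|) = Σwᵢ|x−xᵢ| + Σwᵢ|y−yᵢ|, so x and y are optimised independently as 1-D weighted medians.
Total weight W = 545; half = 272.5.
x-coordinate, sorted with cumulative weight:
  x=0 (Calder, w=175) cum 175
  x=2 (Granby, w=100) cum 275  ← median
  x=7 (Ashton, w=25) cum 300
  x=7 (Elwood, w=30) cum 330
  x=9 (Brookfield, w=120) cum 450
  x=10 (Denby, w=45) cum 495
  x=14 (Fenton, w=50) cum 545
⇒ x* = 2
y-coordinate, sorted with cumulative weight:
  y=3 (Elwood, w=30) cum 30
  y=5 (Denby, w=45) cum 75
  y=7 (Granby, w=100) cum 175
  y=7 (Calder, w=175) cum 350  ← median
  y=9 (Brookfield, w=120) cum 470
  y=13 (Fenton, w=50) cum 520
  y=15 (Ashton, w=25) cum 545
⇒ y* = 7

(2, 7)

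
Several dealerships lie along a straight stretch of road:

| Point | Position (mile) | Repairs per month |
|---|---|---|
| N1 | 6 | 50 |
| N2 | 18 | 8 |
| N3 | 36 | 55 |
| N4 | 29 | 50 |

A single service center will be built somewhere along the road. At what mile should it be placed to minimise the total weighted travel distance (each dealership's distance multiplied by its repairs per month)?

For a sum of weighted absolute distances on a line, the optimum is the weighted median (not the mean). Total weight W = 163; half-weight = 81.5.
Sort by position and accumulate weight:
  mile 6 (N1, w=50) → cum 50
  mile 18 (N2, w=8) → cum 58
  mile 29 (N4, w=50) → cum 108  ≥ 81.5 → median here
  mile 36 (N3, w=55) → cum 163
Optimal location: mile 29.

x = 29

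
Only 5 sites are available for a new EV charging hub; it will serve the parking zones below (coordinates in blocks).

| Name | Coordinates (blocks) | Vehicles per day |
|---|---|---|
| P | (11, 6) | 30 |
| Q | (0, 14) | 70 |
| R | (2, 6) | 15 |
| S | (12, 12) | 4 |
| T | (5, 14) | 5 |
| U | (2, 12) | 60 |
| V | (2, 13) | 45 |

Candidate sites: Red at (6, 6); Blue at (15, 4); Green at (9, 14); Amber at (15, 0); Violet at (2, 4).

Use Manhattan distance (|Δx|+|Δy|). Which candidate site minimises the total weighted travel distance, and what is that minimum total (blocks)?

Green, total 2095 blocks

Total weighted distance at each candidate:
  Red (6, 6): total = 2378
  Blue (15, 4): total = 4549
  Green (9, 14): total = 2095
  Amber (15, 0): total = 5465
  Violet (2, 4): total = 2222
Minimum is at Green with total 2095 blocks.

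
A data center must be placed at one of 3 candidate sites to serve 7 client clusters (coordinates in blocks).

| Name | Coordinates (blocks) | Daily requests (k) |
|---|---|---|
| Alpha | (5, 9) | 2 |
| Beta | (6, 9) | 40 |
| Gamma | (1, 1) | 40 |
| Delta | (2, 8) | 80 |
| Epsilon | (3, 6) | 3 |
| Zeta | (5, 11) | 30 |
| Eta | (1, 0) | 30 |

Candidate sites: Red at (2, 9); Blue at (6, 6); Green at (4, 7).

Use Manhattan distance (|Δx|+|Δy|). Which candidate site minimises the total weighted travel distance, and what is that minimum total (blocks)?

Total weighted distance at each candidate:
  Red (2, 9): total = 1068
  Blue (6, 6): total = 1527
  Green (4, 7): total = 1222
Minimum is at Red with total 1068 blocks.

Red, total 1068 blocks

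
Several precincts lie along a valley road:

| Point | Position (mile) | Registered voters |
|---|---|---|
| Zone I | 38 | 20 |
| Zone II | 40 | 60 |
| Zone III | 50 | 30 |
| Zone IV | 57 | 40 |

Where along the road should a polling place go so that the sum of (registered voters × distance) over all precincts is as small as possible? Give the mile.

For a sum of weighted absolute distances on a line, the optimum is the weighted median (not the mean). Total weight W = 150; half-weight = 75.
Sort by position and accumulate weight:
  mile 38 (Zone I, w=20) → cum 20
  mile 40 (Zone II, w=60) → cum 80  ≥ 75 → median here
  mile 50 (Zone III, w=30) → cum 110
  mile 57 (Zone IV, w=40) → cum 150
Optimal location: mile 40.

x = 40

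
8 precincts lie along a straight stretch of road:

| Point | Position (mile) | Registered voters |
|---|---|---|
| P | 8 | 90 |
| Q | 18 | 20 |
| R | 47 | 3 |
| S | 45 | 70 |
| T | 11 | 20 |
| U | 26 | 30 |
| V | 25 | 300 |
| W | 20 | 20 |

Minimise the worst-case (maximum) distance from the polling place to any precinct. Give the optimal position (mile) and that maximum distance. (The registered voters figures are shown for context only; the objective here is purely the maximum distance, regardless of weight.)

location 27.5, max distance 19.5

The 1-center on a line is the midpoint of the two extreme points: leftmost at 8, rightmost at 47.
Optimal location = (8 + 47)/2 = 27.5; maximum distance = (47 − 8)/2 = 19.5.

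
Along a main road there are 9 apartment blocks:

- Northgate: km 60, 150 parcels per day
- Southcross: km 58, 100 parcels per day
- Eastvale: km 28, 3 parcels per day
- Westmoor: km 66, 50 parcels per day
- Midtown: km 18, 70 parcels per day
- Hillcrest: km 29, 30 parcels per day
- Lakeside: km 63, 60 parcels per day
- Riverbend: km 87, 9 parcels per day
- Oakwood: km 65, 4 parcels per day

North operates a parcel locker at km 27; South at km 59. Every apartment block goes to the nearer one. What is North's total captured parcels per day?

The indifferent point is the midpoint (27+59)/2 = 43; apartment blocks left of it (closer to North at 27) go to North, those right go to South.
  Midtown at 18 (w=70) → North
  Eastvale at 28 (w=3) → North
  Hillcrest at 29 (w=30) → North
  Southcross at 58 (w=100) → South
  Northgate at 60 (w=150) → South
  Lakeside at 63 (w=60) → South
  Oakwood at 65 (w=4) → South
  Westmoor at 66 (w=50) → South
  Riverbend at 87 (w=9) → South
North captures 103; South captures 373.

103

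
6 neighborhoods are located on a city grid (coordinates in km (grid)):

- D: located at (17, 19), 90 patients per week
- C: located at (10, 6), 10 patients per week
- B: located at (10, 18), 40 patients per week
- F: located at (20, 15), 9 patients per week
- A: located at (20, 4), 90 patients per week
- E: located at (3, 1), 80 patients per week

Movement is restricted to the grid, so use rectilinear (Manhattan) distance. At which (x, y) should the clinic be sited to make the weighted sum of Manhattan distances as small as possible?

Manhattan distance separates: Σwᵢ(|x−xᵢ|+|y−yᵢ|) = Σwᵢ|x−xᵢ| + Σwᵢ|y−yᵢ|, so x and y are optimised independently as 1-D weighted medians.
Total weight W = 319; half = 159.5.
x-coordinate, sorted with cumulative weight:
  x=3 (E, w=80) cum 80
  x=10 (C, w=10) cum 90
  x=10 (B, w=40) cum 130
  x=17 (D, w=90) cum 220  ← median
  x=20 (F, w=9) cum 229
  x=20 (A, w=90) cum 319
⇒ x* = 17
y-coordinate, sorted with cumulative weight:
  y=1 (E, w=80) cum 80
  y=4 (A, w=90) cum 170  ← median
  y=6 (C, w=10) cum 180
  y=15 (F, w=9) cum 189
  y=18 (B, w=40) cum 229
  y=19 (D, w=90) cum 319
⇒ y* = 4

(17, 4)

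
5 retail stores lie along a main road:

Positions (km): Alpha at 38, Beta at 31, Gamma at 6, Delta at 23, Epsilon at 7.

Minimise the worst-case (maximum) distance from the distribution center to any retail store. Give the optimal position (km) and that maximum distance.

location 22, max distance 16

The 1-center on a line is the midpoint of the two extreme points: leftmost at 6, rightmost at 38.
Optimal location = (6 + 38)/2 = 22; maximum distance = (38 − 6)/2 = 16.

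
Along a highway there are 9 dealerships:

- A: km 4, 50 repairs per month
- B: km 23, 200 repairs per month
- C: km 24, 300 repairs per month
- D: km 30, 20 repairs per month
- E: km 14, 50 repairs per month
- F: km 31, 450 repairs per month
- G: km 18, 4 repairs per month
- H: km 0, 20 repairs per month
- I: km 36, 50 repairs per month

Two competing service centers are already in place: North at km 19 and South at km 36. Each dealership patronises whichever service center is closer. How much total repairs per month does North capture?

The indifferent point is the midpoint (19+36)/2 = 27.5; dealerships left of it (closer to North at 19) go to North, those right go to South.
  H at 0 (w=20) → North
  A at 4 (w=50) → North
  E at 14 (w=50) → North
  G at 18 (w=4) → North
  B at 23 (w=200) → North
  C at 24 (w=300) → North
  D at 30 (w=20) → South
  F at 31 (w=450) → South
  I at 36 (w=50) → South
North captures 624; South captures 520.

624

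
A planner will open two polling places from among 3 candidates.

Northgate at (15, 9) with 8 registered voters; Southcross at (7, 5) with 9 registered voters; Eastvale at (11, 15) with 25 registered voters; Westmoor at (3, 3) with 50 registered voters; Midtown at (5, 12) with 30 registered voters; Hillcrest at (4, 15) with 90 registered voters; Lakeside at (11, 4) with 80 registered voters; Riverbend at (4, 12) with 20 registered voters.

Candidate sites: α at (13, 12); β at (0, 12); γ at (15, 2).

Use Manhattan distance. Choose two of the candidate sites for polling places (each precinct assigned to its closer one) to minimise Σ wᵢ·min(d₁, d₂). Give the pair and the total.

Evaluate every pair (each demand assigned to the nearer of the two):
  {β, γ}: total = 2445
  {α, β}: total = 2542
  {α, γ}: total = 2894
Best pair: {β, γ} with total 2445.

{β, γ}, total 2445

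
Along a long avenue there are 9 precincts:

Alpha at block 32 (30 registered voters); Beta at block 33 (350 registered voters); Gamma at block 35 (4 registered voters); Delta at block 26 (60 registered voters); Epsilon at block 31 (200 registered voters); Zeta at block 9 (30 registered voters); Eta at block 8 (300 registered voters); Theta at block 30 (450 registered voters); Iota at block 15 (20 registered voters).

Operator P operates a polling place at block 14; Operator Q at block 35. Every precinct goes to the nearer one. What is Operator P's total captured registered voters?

The indifferent point is the midpoint (14+35)/2 = 24.5; precincts left of it (closer to Operator P at 14) go to Operator P, those right go to Operator Q.
  Eta at 8 (w=300) → Operator P
  Zeta at 9 (w=30) → Operator P
  Iota at 15 (w=20) → Operator P
  Delta at 26 (w=60) → Operator Q
  Theta at 30 (w=450) → Operator Q
  Epsilon at 31 (w=200) → Operator Q
  Alpha at 32 (w=30) → Operator Q
  Beta at 33 (w=350) → Operator Q
  Gamma at 35 (w=4) → Operator Q
Operator P captures 350; Operator Q captures 1094.

350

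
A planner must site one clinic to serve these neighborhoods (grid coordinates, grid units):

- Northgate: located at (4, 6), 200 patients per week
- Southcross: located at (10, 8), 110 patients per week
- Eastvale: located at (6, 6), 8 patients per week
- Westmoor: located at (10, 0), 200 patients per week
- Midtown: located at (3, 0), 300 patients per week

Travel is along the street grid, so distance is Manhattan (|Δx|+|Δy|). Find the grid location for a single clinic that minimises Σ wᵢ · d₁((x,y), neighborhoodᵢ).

(4, 0)

Manhattan distance separates: Σwᵢ(|x−xᵢ|+|y−yᵢ|) = Σwᵢ|x−xᵢ| + Σwᵢ|y−yᵢ|, so x and y are optimised independently as 1-D weighted medians.
Total weight W = 818; half = 409.
x-coordinate, sorted with cumulative weight:
  x=3 (Midtown, w=300) cum 300
  x=4 (Northgate, w=200) cum 500  ← median
  x=6 (Eastvale, w=8) cum 508
  x=10 (Southcross, w=110) cum 618
  x=10 (Westmoor, w=200) cum 818
⇒ x* = 4
y-coordinate, sorted with cumulative weight:
  y=0 (Westmoor, w=200) cum 200
  y=0 (Midtown, w=300) cum 500  ← median
  y=6 (Northgate, w=200) cum 700
  y=6 (Eastvale, w=8) cum 708
  y=8 (Southcross, w=110) cum 818
⇒ y* = 0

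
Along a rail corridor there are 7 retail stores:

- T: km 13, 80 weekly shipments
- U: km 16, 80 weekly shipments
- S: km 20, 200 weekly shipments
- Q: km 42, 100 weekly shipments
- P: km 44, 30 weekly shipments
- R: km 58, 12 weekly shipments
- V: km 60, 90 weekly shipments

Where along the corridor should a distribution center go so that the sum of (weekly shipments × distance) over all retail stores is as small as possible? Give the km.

For a sum of weighted absolute distances on a line, the optimum is the weighted median (not the mean). Total weight W = 592; half-weight = 296.
Sort by position and accumulate weight:
  km 13 (T, w=80) → cum 80
  km 16 (U, w=80) → cum 160
  km 20 (S, w=200) → cum 360  ≥ 296 → median here
  km 42 (Q, w=100) → cum 460
  km 44 (P, w=30) → cum 490
  km 58 (R, w=12) → cum 502
  km 60 (V, w=90) → cum 592
Optimal location: km 20.

x = 20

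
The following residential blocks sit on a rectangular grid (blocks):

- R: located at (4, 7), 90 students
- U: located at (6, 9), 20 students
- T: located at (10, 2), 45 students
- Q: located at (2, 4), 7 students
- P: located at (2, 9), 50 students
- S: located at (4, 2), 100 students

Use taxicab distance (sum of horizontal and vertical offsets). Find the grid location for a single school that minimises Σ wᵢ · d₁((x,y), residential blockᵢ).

Manhattan distance separates: Σwᵢ(|x−xᵢ|+|y−yᵢ|) = Σwᵢ|x−xᵢ| + Σwᵢ|y−yᵢ|, so x and y are optimised independently as 1-D weighted medians.
Total weight W = 312; half = 156.
x-coordinate, sorted with cumulative weight:
  x=2 (Q, w=7) cum 7
  x=2 (P, w=50) cum 57
  x=4 (R, w=90) cum 147
  x=4 (S, w=100) cum 247  ← median
  x=6 (U, w=20) cum 267
  x=10 (T, w=45) cum 312
⇒ x* = 4
y-coordinate, sorted with cumulative weight:
  y=2 (T, w=45) cum 45
  y=2 (S, w=100) cum 145
  y=4 (Q, w=7) cum 152
  y=7 (R, w=90) cum 242  ← median
  y=9 (U, w=20) cum 262
  y=9 (P, w=50) cum 312
⇒ y* = 7

(4, 7)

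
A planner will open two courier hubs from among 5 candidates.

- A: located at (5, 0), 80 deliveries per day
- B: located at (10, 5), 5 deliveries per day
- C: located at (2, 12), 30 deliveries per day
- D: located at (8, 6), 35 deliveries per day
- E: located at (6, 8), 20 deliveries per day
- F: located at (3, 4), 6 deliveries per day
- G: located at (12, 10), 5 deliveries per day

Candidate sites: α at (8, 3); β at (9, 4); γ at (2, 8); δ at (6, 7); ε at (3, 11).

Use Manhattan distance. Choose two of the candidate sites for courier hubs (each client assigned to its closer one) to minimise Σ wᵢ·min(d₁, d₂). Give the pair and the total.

{α, ε}, total 871

Evaluate every pair (each demand assigned to the nearer of the two):
  {α, ε}: total = 871
  {α, γ}: total = 890
  {δ, ε}: total = 936
  {α, δ}: total = 976
  {γ, δ}: total = 990
  {β, ε}: total = 1016
  {β, γ}: total = 1030
  {β, δ}: total = 1126
  {α, β}: total = 1266
  {γ, ε}: total = 1435
Best pair: {α, ε} with total 871.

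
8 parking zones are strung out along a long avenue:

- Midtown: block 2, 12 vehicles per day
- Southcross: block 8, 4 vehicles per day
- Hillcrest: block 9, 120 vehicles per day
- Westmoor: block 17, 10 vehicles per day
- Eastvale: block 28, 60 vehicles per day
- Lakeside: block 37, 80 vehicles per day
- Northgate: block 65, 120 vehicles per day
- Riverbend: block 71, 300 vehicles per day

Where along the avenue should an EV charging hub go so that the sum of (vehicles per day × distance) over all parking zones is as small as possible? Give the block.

For a sum of weighted absolute distances on a line, the optimum is the weighted median (not the mean). Total weight W = 706; half-weight = 353.
Sort by position and accumulate weight:
  block 2 (Midtown, w=12) → cum 12
  block 8 (Southcross, w=4) → cum 16
  block 9 (Hillcrest, w=120) → cum 136
  block 17 (Westmoor, w=10) → cum 146
  block 28 (Eastvale, w=60) → cum 206
  block 37 (Lakeside, w=80) → cum 286
  block 65 (Northgate, w=120) → cum 406  ≥ 353 → median here
  block 71 (Riverbend, w=300) → cum 706
Optimal location: block 65.

x = 65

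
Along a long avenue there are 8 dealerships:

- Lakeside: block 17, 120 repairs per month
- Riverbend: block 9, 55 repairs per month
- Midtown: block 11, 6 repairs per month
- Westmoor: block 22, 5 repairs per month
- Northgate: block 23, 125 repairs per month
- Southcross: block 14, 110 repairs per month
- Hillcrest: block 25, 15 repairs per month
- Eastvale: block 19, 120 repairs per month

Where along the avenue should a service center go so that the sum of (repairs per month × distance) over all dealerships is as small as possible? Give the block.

x = 17

For a sum of weighted absolute distances on a line, the optimum is the weighted median (not the mean). Total weight W = 556; half-weight = 278.
Sort by position and accumulate weight:
  block 9 (Riverbend, w=55) → cum 55
  block 11 (Midtown, w=6) → cum 61
  block 14 (Southcross, w=110) → cum 171
  block 17 (Lakeside, w=120) → cum 291  ≥ 278 → median here
  block 19 (Eastvale, w=120) → cum 411
  block 22 (Westmoor, w=5) → cum 416
  block 23 (Northgate, w=125) → cum 541
  block 25 (Hillcrest, w=15) → cum 556
Optimal location: block 17.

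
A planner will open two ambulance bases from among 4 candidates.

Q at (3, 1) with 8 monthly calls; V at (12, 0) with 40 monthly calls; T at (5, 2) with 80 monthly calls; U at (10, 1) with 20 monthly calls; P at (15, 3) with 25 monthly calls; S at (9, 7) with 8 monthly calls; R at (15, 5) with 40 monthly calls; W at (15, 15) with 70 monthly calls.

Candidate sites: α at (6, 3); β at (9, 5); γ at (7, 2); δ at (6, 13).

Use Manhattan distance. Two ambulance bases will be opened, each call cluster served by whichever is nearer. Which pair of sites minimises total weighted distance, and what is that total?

Evaluate every pair (each demand assigned to the nearer of the two):
  {γ, δ}: total = 2051
  {β, γ}: total = 2136
  {α, δ}: total = 2171
  {α, β}: total = 2196
  {β, δ}: total = 2286
  {α, γ}: total = 2751
Best pair: {γ, δ} with total 2051.

{γ, δ}, total 2051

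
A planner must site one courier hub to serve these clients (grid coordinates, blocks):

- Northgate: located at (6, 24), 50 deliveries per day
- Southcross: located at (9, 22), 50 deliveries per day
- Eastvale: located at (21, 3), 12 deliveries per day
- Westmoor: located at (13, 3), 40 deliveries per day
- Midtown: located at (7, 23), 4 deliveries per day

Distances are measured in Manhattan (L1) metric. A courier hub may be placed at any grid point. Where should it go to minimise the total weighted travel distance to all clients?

Manhattan distance separates: Σwᵢ(|x−xᵢ|+|y−yᵢ|) = Σwᵢ|x−xᵢ| + Σwᵢ|y−yᵢ|, so x and y are optimised independently as 1-D weighted medians.
Total weight W = 156; half = 78.
x-coordinate, sorted with cumulative weight:
  x=6 (Northgate, w=50) cum 50
  x=7 (Midtown, w=4) cum 54
  x=9 (Southcross, w=50) cum 104  ← median
  x=13 (Westmoor, w=40) cum 144
  x=21 (Eastvale, w=12) cum 156
⇒ x* = 9
y-coordinate, sorted with cumulative weight:
  y=3 (Eastvale, w=12) cum 12
  y=3 (Westmoor, w=40) cum 52
  y=22 (Southcross, w=50) cum 102  ← median
  y=23 (Midtown, w=4) cum 106
  y=24 (Northgate, w=50) cum 156
⇒ y* = 22

(9, 22)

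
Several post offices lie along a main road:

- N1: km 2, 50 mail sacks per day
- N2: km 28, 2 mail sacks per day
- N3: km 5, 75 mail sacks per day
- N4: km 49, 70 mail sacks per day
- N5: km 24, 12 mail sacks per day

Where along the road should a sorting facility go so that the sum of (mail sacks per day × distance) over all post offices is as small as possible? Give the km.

x = 5

For a sum of weighted absolute distances on a line, the optimum is the weighted median (not the mean). Total weight W = 209; half-weight = 104.5.
Sort by position and accumulate weight:
  km 2 (N1, w=50) → cum 50
  km 5 (N3, w=75) → cum 125  ≥ 104.5 → median here
  km 24 (N5, w=12) → cum 137
  km 28 (N2, w=2) → cum 139
  km 49 (N4, w=70) → cum 209
Optimal location: km 5.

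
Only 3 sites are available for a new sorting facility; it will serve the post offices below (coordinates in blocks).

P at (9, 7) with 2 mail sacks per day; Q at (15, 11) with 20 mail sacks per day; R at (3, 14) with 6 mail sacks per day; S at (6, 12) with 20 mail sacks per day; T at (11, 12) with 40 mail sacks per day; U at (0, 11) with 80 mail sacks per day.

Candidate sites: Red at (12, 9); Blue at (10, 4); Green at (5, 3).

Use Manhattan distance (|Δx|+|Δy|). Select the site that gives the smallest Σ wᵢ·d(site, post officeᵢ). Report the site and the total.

Total weighted distance at each candidate:
  Red (12, 9): total = 1654
  Blue (10, 4): total = 2310
  Green (5, 3): total = 2294
Minimum is at Red with total 1654 blocks.

Red, total 1654 blocks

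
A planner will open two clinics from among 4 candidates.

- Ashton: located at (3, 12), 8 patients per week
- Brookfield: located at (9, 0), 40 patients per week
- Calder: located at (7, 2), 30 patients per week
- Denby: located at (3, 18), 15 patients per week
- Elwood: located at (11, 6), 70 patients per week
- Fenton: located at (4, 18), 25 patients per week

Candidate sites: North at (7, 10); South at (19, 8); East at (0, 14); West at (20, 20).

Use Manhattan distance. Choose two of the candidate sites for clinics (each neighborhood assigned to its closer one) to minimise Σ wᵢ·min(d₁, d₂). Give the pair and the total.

Evaluate every pair (each demand assigned to the nearer of the two):
  {North, East}: total = 1625
  {North, South}: total = 1783
  {North, West}: total = 1783
  {South, East}: total = 2305
  {South, West}: total = 2855
  {East, West}: total = 3165
Best pair: {North, East} with total 1625.

{North, East}, total 1625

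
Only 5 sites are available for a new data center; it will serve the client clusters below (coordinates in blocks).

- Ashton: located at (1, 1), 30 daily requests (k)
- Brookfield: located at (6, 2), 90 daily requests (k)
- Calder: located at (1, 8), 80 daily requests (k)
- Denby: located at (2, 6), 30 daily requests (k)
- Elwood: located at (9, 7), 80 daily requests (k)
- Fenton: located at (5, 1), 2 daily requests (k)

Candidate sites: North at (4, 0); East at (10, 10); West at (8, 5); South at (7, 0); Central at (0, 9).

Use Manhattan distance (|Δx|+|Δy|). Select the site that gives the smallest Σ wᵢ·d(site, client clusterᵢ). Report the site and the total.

West, total 2044 blocks

Total weighted distance at each candidate:
  North (4, 0): total = 2564
  East (10, 10): total = 3208
  West (8, 5): total = 2044
  South (7, 0): total = 2656
  Central (0, 9): total = 2656
Minimum is at West with total 2044 blocks.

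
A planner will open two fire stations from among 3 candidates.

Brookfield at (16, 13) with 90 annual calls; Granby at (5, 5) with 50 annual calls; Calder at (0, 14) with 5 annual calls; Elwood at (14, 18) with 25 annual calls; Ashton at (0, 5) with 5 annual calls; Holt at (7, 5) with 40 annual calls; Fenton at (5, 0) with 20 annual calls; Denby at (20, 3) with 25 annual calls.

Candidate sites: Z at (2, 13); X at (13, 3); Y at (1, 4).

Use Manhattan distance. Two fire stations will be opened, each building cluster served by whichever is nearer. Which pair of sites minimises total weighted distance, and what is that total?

Evaluate every pair (each demand assigned to the nearer of the two):
  {X, Y}: total = 2500
  {Z, X}: total = 2850
  {Z, Y}: total = 2900
Best pair: {X, Y} with total 2500.

{X, Y}, total 2500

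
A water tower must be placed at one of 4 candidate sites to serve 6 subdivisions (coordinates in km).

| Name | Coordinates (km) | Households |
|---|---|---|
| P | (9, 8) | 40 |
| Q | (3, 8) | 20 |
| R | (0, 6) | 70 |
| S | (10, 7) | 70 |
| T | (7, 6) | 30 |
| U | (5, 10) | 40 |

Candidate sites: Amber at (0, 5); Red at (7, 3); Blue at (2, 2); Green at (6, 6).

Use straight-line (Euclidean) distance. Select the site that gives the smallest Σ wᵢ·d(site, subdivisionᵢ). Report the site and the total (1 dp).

Green, total 1119.9 km

Total weighted distance at each candidate:
  Amber (0, 5): total = 1743.2
  Red (7, 3): total = 1607.8
  Blue (2, 2): total = 1997.7
  Green (6, 6): total = 1119.9
Minimum is at Green with total 1119.9 km.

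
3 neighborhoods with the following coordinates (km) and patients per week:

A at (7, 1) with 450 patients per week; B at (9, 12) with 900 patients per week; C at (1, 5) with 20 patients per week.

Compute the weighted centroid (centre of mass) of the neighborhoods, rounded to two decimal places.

The minimiser of Σwᵢ‖p−pᵢ‖² is the weighted centroid p* = (Σwᵢpᵢ)/(Σwᵢ).
Σwᵢ = 1370.
Σwᵢxᵢ = 450·7 + 900·9 + 20·1 = 11270.
Σwᵢyᵢ = 450·1 + 900·12 + 20·5 = 11350.
x* = 11270/1370 = 8.23, y* = 11350/1370 = 8.28.

(8.23, 8.28)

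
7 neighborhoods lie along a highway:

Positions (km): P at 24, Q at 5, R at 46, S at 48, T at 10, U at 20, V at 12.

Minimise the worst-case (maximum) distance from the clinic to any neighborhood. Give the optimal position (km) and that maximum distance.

location 26.5, max distance 21.5

The 1-center on a line is the midpoint of the two extreme points: leftmost at 5, rightmost at 48.
Optimal location = (5 + 48)/2 = 26.5; maximum distance = (48 − 5)/2 = 21.5.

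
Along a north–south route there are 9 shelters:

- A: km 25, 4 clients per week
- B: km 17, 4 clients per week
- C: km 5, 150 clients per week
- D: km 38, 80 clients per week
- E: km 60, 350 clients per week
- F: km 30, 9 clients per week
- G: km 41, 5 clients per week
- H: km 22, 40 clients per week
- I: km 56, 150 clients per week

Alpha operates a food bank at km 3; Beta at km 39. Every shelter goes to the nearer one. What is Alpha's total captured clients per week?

154

The indifferent point is the midpoint (3+39)/2 = 21; shelters left of it (closer to Alpha at 3) go to Alpha, those right go to Beta.
  C at 5 (w=150) → Alpha
  B at 17 (w=4) → Alpha
  H at 22 (w=40) → Beta
  A at 25 (w=4) → Beta
  F at 30 (w=9) → Beta
  D at 38 (w=80) → Beta
  G at 41 (w=5) → Beta
  I at 56 (w=150) → Beta
  E at 60 (w=350) → Beta
Alpha captures 154; Beta captures 638.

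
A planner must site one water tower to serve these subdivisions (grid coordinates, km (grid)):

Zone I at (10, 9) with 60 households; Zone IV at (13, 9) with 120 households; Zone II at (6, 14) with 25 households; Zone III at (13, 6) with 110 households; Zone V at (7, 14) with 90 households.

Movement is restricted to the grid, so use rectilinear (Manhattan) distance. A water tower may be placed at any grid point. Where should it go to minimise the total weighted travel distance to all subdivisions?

(13, 9)

Manhattan distance separates: Σwᵢ(|x−xᵢ|+|y−yᵢ|) = Σwᵢ|x−xᵢ| + Σwᵢ|y−yᵢ|, so x and y are optimised independently as 1-D weighted medians.
Total weight W = 405; half = 202.5.
x-coordinate, sorted with cumulative weight:
  x=6 (Zone II, w=25) cum 25
  x=7 (Zone V, w=90) cum 115
  x=10 (Zone I, w=60) cum 175
  x=13 (Zone IV, w=120) cum 295  ← median
  x=13 (Zone III, w=110) cum 405
⇒ x* = 13
y-coordinate, sorted with cumulative weight:
  y=6 (Zone III, w=110) cum 110
  y=9 (Zone I, w=60) cum 170
  y=9 (Zone IV, w=120) cum 290  ← median
  y=14 (Zone II, w=25) cum 315
  y=14 (Zone V, w=90) cum 405
⇒ y* = 9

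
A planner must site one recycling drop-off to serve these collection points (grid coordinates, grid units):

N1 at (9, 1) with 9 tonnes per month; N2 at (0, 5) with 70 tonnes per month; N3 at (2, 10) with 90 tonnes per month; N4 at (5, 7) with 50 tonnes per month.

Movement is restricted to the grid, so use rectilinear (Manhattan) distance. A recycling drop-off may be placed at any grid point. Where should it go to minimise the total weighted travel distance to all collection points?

(2, 7)

Manhattan distance separates: Σwᵢ(|x−xᵢ|+|y−yᵢ|) = Σwᵢ|x−xᵢ| + Σwᵢ|y−yᵢ|, so x and y are optimised independently as 1-D weighted medians.
Total weight W = 219; half = 109.5.
x-coordinate, sorted with cumulative weight:
  x=0 (N2, w=70) cum 70
  x=2 (N3, w=90) cum 160  ← median
  x=5 (N4, w=50) cum 210
  x=9 (N1, w=9) cum 219
⇒ x* = 2
y-coordinate, sorted with cumulative weight:
  y=1 (N1, w=9) cum 9
  y=5 (N2, w=70) cum 79
  y=7 (N4, w=50) cum 129  ← median
  y=10 (N3, w=90) cum 219
⇒ y* = 7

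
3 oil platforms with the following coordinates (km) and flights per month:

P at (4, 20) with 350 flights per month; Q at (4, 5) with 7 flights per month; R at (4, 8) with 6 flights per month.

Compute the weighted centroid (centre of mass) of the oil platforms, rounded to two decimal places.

(4.00, 19.51)

The minimiser of Σwᵢ‖p−pᵢ‖² is the weighted centroid p* = (Σwᵢpᵢ)/(Σwᵢ).
Σwᵢ = 363.
Σwᵢxᵢ = 350·4 + 7·4 + 6·4 = 1452.
Σwᵢyᵢ = 350·20 + 7·5 + 6·8 = 7083.
x* = 1452/363 = 4.00, y* = 7083/363 = 19.51.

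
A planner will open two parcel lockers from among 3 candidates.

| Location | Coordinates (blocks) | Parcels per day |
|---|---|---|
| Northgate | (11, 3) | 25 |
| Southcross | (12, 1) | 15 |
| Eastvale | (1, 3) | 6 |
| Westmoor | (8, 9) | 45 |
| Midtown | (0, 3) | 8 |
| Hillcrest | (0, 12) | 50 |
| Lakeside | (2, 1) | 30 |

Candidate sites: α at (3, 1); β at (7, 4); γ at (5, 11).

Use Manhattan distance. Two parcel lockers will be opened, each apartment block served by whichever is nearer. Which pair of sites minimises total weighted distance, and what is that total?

{α, γ}, total 1004

Evaluate every pair (each demand assigned to the nearer of the two):
  {α, γ}: total = 1004
  {β, γ}: total = 1116
  {α, β}: total = 1309
Best pair: {α, γ} with total 1004.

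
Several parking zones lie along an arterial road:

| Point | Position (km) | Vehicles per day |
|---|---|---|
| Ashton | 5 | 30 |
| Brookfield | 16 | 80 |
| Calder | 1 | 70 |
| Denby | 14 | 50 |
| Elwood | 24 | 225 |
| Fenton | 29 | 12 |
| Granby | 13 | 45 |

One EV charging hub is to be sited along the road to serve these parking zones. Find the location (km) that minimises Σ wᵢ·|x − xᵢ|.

x = 16

For a sum of weighted absolute distances on a line, the optimum is the weighted median (not the mean). Total weight W = 512; half-weight = 256.
Sort by position and accumulate weight:
  km 1 (Calder, w=70) → cum 70
  km 5 (Ashton, w=30) → cum 100
  km 13 (Granby, w=45) → cum 145
  km 14 (Denby, w=50) → cum 195
  km 16 (Brookfield, w=80) → cum 275  ≥ 256 → median here
  km 24 (Elwood, w=225) → cum 500
  km 29 (Fenton, w=12) → cum 512
Optimal location: km 16.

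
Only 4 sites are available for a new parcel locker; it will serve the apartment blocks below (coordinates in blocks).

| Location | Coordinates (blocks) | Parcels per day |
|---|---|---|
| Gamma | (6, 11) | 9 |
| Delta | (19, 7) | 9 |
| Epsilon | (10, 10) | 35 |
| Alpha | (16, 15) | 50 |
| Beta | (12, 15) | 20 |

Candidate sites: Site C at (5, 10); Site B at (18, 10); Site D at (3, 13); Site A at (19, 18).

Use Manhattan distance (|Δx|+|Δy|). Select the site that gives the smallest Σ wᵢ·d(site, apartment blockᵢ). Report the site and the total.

Site B, total 1003 blocks

Total weighted distance at each candidate:
  Site C (5, 10): total = 1386
  Site B (18, 10): total = 1003
  Site D (3, 13): total = 1563
  Site A (19, 18): total = 1374
Minimum is at Site B with total 1003 blocks.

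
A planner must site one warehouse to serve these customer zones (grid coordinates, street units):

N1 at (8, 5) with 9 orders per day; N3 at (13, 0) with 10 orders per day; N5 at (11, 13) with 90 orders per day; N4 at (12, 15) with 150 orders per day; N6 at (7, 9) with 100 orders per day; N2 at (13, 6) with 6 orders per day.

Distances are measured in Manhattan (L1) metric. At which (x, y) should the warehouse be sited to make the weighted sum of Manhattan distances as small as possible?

Manhattan distance separates: Σwᵢ(|x−xᵢ|+|y−yᵢ|) = Σwᵢ|x−xᵢ| + Σwᵢ|y−yᵢ|, so x and y are optimised independently as 1-D weighted medians.
Total weight W = 365; half = 182.5.
x-coordinate, sorted with cumulative weight:
  x=7 (N6, w=100) cum 100
  x=8 (N1, w=9) cum 109
  x=11 (N5, w=90) cum 199  ← median
  x=12 (N4, w=150) cum 349
  x=13 (N3, w=10) cum 359
  x=13 (N2, w=6) cum 365
⇒ x* = 11
y-coordinate, sorted with cumulative weight:
  y=0 (N3, w=10) cum 10
  y=5 (N1, w=9) cum 19
  y=6 (N2, w=6) cum 25
  y=9 (N6, w=100) cum 125
  y=13 (N5, w=90) cum 215  ← median
  y=15 (N4, w=150) cum 365
⇒ y* = 13

(11, 13)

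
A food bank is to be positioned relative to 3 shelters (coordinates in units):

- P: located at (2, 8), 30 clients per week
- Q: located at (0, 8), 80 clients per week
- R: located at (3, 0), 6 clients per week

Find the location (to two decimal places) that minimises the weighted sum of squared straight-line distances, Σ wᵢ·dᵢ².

(0.67, 7.59)

The minimiser of Σwᵢ‖p−pᵢ‖² is the weighted centroid p* = (Σwᵢpᵢ)/(Σwᵢ).
Σwᵢ = 116.
Σwᵢxᵢ = 30·2 + 80·0 + 6·3 = 78.
Σwᵢyᵢ = 30·8 + 80·8 + 6·0 = 880.
x* = 78/116 = 0.67, y* = 880/116 = 7.59.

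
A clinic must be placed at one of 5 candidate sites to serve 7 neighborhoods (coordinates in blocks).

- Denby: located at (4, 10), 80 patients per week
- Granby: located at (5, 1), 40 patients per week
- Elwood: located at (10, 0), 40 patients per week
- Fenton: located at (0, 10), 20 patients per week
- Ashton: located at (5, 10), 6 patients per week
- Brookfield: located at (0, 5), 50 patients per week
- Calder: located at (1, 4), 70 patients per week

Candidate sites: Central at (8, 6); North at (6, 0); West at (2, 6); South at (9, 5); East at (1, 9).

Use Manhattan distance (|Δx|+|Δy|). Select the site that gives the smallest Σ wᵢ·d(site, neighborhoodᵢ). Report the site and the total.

West, total 1882 blocks

Total weighted distance at each candidate:
  Central (8, 6): total = 2642
  North (6, 0): total = 2766
  West (2, 6): total = 1882
  South (9, 5): total = 2774
  East (1, 9): total = 2190
Minimum is at West with total 1882 blocks.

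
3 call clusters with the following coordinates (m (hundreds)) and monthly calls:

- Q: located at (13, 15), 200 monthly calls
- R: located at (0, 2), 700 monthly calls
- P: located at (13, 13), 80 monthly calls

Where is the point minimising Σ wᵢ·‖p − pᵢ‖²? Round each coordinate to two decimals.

(3.71, 5.55)

The minimiser of Σwᵢ‖p−pᵢ‖² is the weighted centroid p* = (Σwᵢpᵢ)/(Σwᵢ).
Σwᵢ = 980.
Σwᵢxᵢ = 200·13 + 700·0 + 80·13 = 3640.
Σwᵢyᵢ = 200·15 + 700·2 + 80·13 = 5440.
x* = 3640/980 = 3.71, y* = 5440/980 = 5.55.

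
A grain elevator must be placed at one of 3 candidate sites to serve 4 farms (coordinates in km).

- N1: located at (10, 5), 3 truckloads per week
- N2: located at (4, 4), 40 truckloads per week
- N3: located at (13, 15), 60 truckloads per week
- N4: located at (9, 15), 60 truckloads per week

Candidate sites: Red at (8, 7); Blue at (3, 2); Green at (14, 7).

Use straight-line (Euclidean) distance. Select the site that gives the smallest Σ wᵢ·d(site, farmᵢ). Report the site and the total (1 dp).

Red, total 1258.3 km

Total weighted distance at each candidate:
  Red (8, 7): total = 1258.3
  Blue (3, 2): total = 1955.4
  Green (14, 7): total = 1480.8
Minimum is at Red with total 1258.3 km.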